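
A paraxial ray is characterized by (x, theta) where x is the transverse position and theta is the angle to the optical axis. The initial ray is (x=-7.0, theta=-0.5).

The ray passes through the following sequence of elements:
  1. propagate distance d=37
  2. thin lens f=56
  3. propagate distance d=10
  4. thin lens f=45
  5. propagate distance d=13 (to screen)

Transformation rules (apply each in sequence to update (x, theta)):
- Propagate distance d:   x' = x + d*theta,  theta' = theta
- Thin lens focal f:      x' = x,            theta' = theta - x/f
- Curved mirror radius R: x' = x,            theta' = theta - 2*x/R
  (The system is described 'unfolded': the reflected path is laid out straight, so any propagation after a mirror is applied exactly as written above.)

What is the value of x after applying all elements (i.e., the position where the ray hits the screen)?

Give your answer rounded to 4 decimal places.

Initial: x=-7.0000 theta=-0.5000
After 1 (propagate distance d=37): x=-25.5000 theta=-0.5000
After 2 (thin lens f=56): x=-25.5000 theta=-5/112 (≈-0.0446)
After 3 (propagate distance d=10): x=-1453/56 (≈-25.9464) theta=-5/112 (≈-0.0446)
After 4 (thin lens f=45): x=-1453/56 (≈-25.9464) theta=383/720 (≈0.5319)
After 5 (propagate distance d=13 (to screen)): x=-95917/5040 (≈-19.0312) theta=383/720 (≈0.5319)
Rounded to 4 decimal places: x = -19.0312

Answer: -19.0312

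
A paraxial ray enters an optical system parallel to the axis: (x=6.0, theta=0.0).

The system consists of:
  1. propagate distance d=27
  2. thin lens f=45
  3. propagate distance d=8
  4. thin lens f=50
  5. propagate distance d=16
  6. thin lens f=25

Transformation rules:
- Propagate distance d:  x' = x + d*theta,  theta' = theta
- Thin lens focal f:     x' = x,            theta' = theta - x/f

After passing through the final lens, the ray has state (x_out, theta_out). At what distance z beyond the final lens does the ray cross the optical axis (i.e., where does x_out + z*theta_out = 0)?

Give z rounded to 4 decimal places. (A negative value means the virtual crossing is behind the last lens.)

Answer: 4.3487

Derivation:
Initial: x=6.0000 theta=0.0000
After 1 (propagate distance d=27): x=6.0000 theta=0.0000
After 2 (thin lens f=45): x=6.0000 theta=-2/15 (≈-0.1333)
After 3 (propagate distance d=8): x=74/15 (≈4.9333) theta=-2/15 (≈-0.1333)
After 4 (thin lens f=50): x=74/15 (≈4.9333) theta=-0.2320
After 5 (propagate distance d=16): x=458/375 (≈1.2213) theta=-0.2320
After 6 (thin lens f=25): x=458/375 (≈1.2213) theta=-2633/9375 (≈-0.2809)
z_focus = -x_out/theta_out = -(458/375)/(-2633/9375) = 11450/2633 ≈ 4.3487
Rounded to 4 decimal places: z = 4.3487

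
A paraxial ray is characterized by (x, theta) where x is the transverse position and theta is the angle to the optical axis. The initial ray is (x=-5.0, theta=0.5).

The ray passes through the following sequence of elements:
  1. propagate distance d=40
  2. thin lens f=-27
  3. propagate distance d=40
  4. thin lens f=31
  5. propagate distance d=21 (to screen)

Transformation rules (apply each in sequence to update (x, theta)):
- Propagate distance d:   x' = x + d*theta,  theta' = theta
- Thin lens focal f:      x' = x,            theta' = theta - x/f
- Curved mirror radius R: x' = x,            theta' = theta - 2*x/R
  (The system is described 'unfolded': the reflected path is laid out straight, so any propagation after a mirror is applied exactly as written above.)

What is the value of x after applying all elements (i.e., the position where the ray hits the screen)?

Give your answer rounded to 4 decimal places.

Initial: x=-5.0000 theta=0.5000
After 1 (propagate distance d=40): x=15.0000 theta=0.5000
After 2 (thin lens f=-27): x=15.0000 theta=19/18 (≈1.0556)
After 3 (propagate distance d=40): x=515/9 (≈57.2222) theta=19/18 (≈1.0556)
After 4 (thin lens f=31): x=515/9 (≈57.2222) theta=-49/62 (≈-0.7903)
After 5 (propagate distance d=21 (to screen)): x=22669/558 (≈40.6254) theta=-49/62 (≈-0.7903)
Rounded to 4 decimal places: x = 40.6254

Answer: 40.6254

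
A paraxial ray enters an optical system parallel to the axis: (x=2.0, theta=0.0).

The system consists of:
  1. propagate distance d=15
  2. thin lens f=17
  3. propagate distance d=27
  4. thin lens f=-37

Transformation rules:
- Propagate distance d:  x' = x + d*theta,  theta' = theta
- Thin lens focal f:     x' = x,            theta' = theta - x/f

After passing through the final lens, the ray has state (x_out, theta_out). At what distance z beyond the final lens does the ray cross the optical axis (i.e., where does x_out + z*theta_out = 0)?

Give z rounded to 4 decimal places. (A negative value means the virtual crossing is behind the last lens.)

Answer: -7.8723

Derivation:
Initial: x=2.0000 theta=0.0000
After 1 (propagate distance d=15): x=2.0000 theta=0.0000
After 2 (thin lens f=17): x=2.0000 theta=-2/17 (≈-0.1176)
After 3 (propagate distance d=27): x=-20/17 (≈-1.1765) theta=-2/17 (≈-0.1176)
After 4 (thin lens f=-37): x=-20/17 (≈-1.1765) theta=-94/629 (≈-0.1494)
z_focus = -x_out/theta_out = -(-20/17)/(-94/629) = -370/47 ≈ -7.8723
Rounded to 4 decimal places: z = -7.8723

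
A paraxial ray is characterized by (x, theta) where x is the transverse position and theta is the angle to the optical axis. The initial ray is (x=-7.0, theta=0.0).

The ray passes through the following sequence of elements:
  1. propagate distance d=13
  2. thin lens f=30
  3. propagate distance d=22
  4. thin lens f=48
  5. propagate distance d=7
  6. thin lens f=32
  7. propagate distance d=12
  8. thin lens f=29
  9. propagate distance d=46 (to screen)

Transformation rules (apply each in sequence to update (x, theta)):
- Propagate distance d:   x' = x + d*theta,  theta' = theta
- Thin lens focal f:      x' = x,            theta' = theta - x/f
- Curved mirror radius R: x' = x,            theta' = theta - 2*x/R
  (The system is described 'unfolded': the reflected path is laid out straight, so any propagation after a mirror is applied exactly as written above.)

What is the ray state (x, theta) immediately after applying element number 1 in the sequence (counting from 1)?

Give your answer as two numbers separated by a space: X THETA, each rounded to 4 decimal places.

Answer: -7.0000 0.0000

Derivation:
Initial: x=-7.0000 theta=0.0000
After 1 (propagate distance d=13): x=-7.0000 theta=0.0000
Rounded to 4 decimal places: x = -7.0000, theta = 0.0000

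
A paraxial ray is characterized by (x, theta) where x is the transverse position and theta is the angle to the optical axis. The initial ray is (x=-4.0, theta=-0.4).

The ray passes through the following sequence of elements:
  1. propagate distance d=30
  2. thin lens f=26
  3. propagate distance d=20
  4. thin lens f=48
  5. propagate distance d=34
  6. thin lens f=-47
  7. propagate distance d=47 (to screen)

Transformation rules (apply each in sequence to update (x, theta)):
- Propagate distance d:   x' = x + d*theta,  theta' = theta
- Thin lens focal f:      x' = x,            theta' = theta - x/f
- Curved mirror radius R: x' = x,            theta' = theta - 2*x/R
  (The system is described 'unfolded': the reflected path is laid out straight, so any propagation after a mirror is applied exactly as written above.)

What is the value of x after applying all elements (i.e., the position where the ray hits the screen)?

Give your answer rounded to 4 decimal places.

Initial: x=-4.0000 theta=-0.4000
After 1 (propagate distance d=30): x=-16.0000 theta=-0.4000
After 2 (thin lens f=26): x=-16.0000 theta=14/65 (≈0.2154)
After 3 (propagate distance d=20): x=-152/13 (≈-11.6923) theta=14/65 (≈0.2154)
After 4 (thin lens f=48): x=-152/13 (≈-11.6923) theta=179/390 (≈0.4590)
After 5 (propagate distance d=34): x=763/195 (≈3.9128) theta=179/390 (≈0.4590)
After 6 (thin lens f=-47): x=763/195 (≈3.9128) theta=3313/6110 (≈0.5422)
After 7 (propagate distance d=47 (to screen)): x=2293/78 (≈29.3974) theta=3313/6110 (≈0.5422)
Rounded to 4 decimal places: x = 29.3974

Answer: 29.3974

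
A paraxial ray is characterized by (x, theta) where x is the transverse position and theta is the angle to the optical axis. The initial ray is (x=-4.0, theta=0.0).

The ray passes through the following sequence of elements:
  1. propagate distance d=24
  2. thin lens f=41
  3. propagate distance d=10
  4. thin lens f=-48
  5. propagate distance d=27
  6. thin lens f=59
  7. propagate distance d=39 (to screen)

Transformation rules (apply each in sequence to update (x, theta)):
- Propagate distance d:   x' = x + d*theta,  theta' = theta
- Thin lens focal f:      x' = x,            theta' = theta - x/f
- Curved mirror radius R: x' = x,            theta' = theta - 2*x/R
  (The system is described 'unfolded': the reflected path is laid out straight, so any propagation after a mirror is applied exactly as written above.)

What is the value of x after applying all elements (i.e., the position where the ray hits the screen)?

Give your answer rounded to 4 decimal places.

Answer: 0.6386

Derivation:
Initial: x=-4.0000 theta=0.0000
After 1 (propagate distance d=24): x=-4.0000 theta=0.0000
After 2 (thin lens f=41): x=-4.0000 theta=4/41 (≈0.0976)
After 3 (propagate distance d=10): x=-124/41 (≈-3.0244) theta=4/41 (≈0.0976)
After 4 (thin lens f=-48): x=-124/41 (≈-3.0244) theta=17/492 (≈0.0346)
After 5 (propagate distance d=27): x=-343/164 (≈-2.0915) theta=17/492 (≈0.0346)
After 6 (thin lens f=59): x=-343/164 (≈-2.0915) theta=508/7257 (≈0.0700)
After 7 (propagate distance d=39 (to screen)): x=6179/9676 (≈0.6386) theta=508/7257 (≈0.0700)
Rounded to 4 decimal places: x = 0.6386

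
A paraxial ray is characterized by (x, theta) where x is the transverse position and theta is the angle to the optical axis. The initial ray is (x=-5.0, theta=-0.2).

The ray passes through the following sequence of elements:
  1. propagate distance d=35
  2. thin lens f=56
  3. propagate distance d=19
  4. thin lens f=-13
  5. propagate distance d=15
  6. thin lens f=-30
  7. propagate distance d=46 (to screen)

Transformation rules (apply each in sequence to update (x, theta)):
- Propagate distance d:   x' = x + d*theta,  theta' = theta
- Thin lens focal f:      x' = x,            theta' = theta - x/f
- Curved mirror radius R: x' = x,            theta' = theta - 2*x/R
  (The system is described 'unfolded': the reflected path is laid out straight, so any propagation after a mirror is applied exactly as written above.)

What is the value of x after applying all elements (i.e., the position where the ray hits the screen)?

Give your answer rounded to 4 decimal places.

Answer: -104.2970

Derivation:
Initial: x=-5.0000 theta=-0.2000
After 1 (propagate distance d=35): x=-12.0000 theta=-0.2000
After 2 (thin lens f=56): x=-12.0000 theta=1/70 (≈0.0143)
After 3 (propagate distance d=19): x=-821/70 (≈-11.7286) theta=1/70 (≈0.0143)
After 4 (thin lens f=-13): x=-821/70 (≈-11.7286) theta=-404/455 (≈-0.8879)
After 5 (propagate distance d=15): x=-22793/910 (≈-25.0473) theta=-404/455 (≈-0.8879)
After 6 (thin lens f=-30): x=-22793/910 (≈-25.0473) theta=-6719/3900 (≈-1.7228)
After 7 (propagate distance d=46 (to screen)): x=-711827/6825 (≈-104.2970) theta=-6719/3900 (≈-1.7228)
Rounded to 4 decimal places: x = -104.2970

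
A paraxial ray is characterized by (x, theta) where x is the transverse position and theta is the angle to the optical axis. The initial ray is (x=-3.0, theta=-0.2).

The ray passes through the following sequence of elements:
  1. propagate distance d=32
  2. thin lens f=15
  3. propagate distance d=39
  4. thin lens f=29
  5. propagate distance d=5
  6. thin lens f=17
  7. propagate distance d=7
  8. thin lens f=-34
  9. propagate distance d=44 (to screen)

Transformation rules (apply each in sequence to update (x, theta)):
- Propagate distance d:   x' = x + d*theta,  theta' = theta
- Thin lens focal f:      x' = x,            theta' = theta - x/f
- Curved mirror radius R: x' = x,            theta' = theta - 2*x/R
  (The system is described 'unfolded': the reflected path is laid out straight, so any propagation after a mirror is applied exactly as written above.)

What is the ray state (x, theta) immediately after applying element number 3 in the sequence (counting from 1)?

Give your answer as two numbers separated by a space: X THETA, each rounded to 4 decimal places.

Initial: x=-3.0000 theta=-0.2000
After 1 (propagate distance d=32): x=-9.4000 theta=-0.2000
After 2 (thin lens f=15): x=-9.4000 theta=32/75 (≈0.4267)
After 3 (propagate distance d=39): x=7.2400 theta=32/75 (≈0.4267)
Rounded to 4 decimal places: x = 7.2400, theta = 0.4267

Answer: 7.2400 0.4267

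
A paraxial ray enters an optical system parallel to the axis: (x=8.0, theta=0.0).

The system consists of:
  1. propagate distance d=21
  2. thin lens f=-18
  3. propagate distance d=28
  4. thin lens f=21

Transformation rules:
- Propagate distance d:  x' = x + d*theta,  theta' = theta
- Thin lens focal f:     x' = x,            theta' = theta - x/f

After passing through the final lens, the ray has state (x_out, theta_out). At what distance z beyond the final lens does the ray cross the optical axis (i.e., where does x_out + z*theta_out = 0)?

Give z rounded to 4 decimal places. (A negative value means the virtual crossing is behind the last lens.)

Answer: 38.6400

Derivation:
Initial: x=8.0000 theta=0.0000
After 1 (propagate distance d=21): x=8.0000 theta=0.0000
After 2 (thin lens f=-18): x=8.0000 theta=4/9 (≈0.4444)
After 3 (propagate distance d=28): x=184/9 (≈20.4444) theta=4/9 (≈0.4444)
After 4 (thin lens f=21): x=184/9 (≈20.4444) theta=-100/189 (≈-0.5291)
z_focus = -x_out/theta_out = -(184/9)/(-100/189) = 38.6400
Rounded to 4 decimal places: z = 38.6400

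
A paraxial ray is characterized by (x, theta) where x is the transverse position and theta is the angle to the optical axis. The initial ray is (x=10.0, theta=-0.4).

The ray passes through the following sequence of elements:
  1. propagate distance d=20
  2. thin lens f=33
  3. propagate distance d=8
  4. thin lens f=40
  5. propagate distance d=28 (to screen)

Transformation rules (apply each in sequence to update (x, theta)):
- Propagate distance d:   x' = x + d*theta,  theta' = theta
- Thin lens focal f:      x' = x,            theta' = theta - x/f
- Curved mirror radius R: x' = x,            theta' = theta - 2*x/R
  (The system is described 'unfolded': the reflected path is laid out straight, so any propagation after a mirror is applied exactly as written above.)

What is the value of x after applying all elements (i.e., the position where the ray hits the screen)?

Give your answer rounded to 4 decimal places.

Answer: -13.4024

Derivation:
Initial: x=10.0000 theta=-0.4000
After 1 (propagate distance d=20): x=2.0000 theta=-0.4000
After 2 (thin lens f=33): x=2.0000 theta=-76/165 (≈-0.4606)
After 3 (propagate distance d=8): x=-278/165 (≈-1.6848) theta=-76/165 (≈-0.4606)
After 4 (thin lens f=40): x=-278/165 (≈-1.6848) theta=-1381/3300 (≈-0.4185)
After 5 (propagate distance d=28 (to screen)): x=-11057/825 (≈-13.4024) theta=-1381/3300 (≈-0.4185)
Rounded to 4 decimal places: x = -13.4024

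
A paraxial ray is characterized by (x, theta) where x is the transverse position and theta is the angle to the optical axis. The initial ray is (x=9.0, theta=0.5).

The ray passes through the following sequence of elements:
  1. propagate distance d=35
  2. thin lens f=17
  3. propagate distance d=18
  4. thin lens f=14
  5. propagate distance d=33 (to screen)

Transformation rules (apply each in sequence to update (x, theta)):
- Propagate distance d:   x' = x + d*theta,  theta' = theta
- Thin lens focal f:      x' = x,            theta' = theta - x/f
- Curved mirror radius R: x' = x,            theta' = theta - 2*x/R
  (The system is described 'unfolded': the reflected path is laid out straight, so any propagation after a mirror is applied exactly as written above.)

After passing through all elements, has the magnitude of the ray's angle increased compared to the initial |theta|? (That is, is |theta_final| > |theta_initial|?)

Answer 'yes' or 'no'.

Answer: yes

Derivation:
Initial: x=9.0000 theta=0.5000
After 1 (propagate distance d=35): x=26.5000 theta=0.5000
After 2 (thin lens f=17): x=26.5000 theta=-18/17 (≈-1.0588)
After 3 (propagate distance d=18): x=253/34 (≈7.4412) theta=-18/17 (≈-1.0588)
After 4 (thin lens f=14): x=253/34 (≈7.4412) theta=-757/476 (≈-1.5903)
After 5 (propagate distance d=33 (to screen)): x=-21439/476 (≈-45.0399) theta=-757/476 (≈-1.5903)
|theta_initial|=0.5000 |theta_final|=757/476 (≈1.5903) -> increased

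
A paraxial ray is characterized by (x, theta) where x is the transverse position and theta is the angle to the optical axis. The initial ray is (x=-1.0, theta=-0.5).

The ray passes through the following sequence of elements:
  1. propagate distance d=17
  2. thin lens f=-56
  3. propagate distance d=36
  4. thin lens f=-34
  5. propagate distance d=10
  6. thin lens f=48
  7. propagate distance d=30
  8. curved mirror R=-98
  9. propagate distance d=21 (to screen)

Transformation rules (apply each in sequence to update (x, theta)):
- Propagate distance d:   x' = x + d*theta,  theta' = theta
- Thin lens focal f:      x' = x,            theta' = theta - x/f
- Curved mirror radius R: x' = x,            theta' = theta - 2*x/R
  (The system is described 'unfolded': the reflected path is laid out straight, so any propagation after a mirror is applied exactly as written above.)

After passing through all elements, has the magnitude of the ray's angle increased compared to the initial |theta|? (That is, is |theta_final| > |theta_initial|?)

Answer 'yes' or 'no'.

Initial: x=-1.0000 theta=-0.5000
After 1 (propagate distance d=17): x=-9.5000 theta=-0.5000
After 2 (thin lens f=-56): x=-9.5000 theta=-75/112 (≈-0.6696)
After 3 (propagate distance d=36): x=-941/28 (≈-33.6071) theta=-75/112 (≈-0.6696)
After 4 (thin lens f=-34): x=-941/28 (≈-33.6071) theta=-451/272 (≈-1.6581)
After 5 (propagate distance d=10): x=-47779/952 (≈-50.1880) theta=-451/272 (≈-1.6581)
After 6 (thin lens f=48): x=-47779/952 (≈-50.1880) theta=-27989/45696 (≈-0.6125)
After 7 (propagate distance d=30): x=-522177/7616 (≈-68.5632) theta=-27989/45696 (≈-0.6125)
After 8 (curved mirror R=-98): x=-522177/7616 (≈-68.5632) theta=-4504523/2239104 (≈-2.0118)
After 9 (propagate distance d=21 (to screen)): x=-11815001/106624 (≈-110.8100) theta=-4504523/2239104 (≈-2.0118)
|theta_initial|=0.5000 |theta_final|=4504523/2239104 (≈2.0118) -> increased

Answer: yes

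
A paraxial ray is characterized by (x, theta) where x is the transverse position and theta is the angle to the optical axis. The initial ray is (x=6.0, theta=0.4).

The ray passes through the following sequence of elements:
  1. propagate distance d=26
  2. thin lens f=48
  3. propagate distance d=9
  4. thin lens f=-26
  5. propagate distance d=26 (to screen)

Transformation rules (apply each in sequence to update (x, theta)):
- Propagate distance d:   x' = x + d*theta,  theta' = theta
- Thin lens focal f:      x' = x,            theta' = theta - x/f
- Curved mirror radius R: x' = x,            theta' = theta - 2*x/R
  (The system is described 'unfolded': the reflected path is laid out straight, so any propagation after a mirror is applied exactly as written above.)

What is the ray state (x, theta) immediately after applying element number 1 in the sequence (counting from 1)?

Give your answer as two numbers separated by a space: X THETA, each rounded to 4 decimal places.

Initial: x=6.0000 theta=0.4000
After 1 (propagate distance d=26): x=16.4000 theta=0.4000
Rounded to 4 decimal places: x = 16.4000, theta = 0.4000

Answer: 16.4000 0.4000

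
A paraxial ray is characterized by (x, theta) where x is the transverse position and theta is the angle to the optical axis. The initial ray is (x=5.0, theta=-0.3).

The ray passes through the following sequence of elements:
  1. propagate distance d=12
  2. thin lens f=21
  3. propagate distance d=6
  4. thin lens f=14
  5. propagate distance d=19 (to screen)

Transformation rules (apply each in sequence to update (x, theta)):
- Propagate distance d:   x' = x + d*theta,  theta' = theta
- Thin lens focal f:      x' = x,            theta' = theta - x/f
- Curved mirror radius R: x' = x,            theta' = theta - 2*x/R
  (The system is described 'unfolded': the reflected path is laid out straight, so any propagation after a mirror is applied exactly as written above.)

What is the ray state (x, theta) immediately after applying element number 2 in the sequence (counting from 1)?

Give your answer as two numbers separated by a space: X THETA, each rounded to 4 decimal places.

Answer: 1.4000 -0.3667

Derivation:
Initial: x=5.0000 theta=-0.3000
After 1 (propagate distance d=12): x=1.4000 theta=-0.3000
After 2 (thin lens f=21): x=1.4000 theta=-11/30 (≈-0.3667)
Rounded to 4 decimal places: x = 1.4000, theta = -0.3667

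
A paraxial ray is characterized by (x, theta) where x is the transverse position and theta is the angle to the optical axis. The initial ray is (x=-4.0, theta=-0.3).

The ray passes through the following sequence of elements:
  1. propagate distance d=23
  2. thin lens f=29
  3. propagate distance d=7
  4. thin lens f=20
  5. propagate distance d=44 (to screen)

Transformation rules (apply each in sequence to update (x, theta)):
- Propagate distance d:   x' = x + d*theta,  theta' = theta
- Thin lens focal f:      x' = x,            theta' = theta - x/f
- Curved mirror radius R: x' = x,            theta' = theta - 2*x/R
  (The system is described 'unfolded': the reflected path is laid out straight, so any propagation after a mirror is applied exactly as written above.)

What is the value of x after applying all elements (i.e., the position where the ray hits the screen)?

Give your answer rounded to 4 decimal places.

Answer: 15.7807

Derivation:
Initial: x=-4.0000 theta=-0.3000
After 1 (propagate distance d=23): x=-10.9000 theta=-0.3000
After 2 (thin lens f=29): x=-10.9000 theta=11/145 (≈0.0759)
After 3 (propagate distance d=7): x=-3007/290 (≈-10.3690) theta=11/145 (≈0.0759)
After 4 (thin lens f=20): x=-3007/290 (≈-10.3690) theta=3447/5800 (≈0.5943)
After 5 (propagate distance d=44 (to screen)): x=11441/725 (≈15.7807) theta=3447/5800 (≈0.5943)
Rounded to 4 decimal places: x = 15.7807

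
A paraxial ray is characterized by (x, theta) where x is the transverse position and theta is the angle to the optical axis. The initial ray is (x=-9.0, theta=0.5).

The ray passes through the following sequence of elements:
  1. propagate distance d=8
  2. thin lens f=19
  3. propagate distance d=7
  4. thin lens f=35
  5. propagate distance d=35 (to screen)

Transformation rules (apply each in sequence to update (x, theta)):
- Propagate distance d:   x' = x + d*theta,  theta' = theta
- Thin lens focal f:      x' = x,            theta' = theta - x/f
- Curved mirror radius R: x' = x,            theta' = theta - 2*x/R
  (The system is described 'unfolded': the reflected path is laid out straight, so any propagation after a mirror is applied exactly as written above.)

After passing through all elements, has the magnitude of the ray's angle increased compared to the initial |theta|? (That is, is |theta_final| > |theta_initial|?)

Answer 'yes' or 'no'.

Initial: x=-9.0000 theta=0.5000
After 1 (propagate distance d=8): x=-5.0000 theta=0.5000
After 2 (thin lens f=19): x=-5.0000 theta=29/38 (≈0.7632)
After 3 (propagate distance d=7): x=13/38 (≈0.3421) theta=29/38 (≈0.7632)
After 4 (thin lens f=35): x=13/38 (≈0.3421) theta=501/665 (≈0.7534)
After 5 (propagate distance d=35 (to screen)): x=1015/38 (≈26.7105) theta=501/665 (≈0.7534)
|theta_initial|=0.5000 |theta_final|=501/665 (≈0.7534) -> increased

Answer: yes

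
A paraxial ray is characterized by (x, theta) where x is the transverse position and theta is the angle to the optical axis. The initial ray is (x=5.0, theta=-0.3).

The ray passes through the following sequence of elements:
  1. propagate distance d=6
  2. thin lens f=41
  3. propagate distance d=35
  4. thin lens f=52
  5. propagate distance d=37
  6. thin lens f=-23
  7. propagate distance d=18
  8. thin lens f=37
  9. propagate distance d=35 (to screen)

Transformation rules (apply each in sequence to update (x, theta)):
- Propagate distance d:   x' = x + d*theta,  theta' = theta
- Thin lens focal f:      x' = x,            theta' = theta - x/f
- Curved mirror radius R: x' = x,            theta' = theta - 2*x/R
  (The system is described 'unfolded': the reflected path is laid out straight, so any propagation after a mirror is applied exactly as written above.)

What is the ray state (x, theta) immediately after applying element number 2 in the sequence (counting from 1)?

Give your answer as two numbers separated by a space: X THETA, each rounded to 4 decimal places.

Answer: 3.2000 -0.3780

Derivation:
Initial: x=5.0000 theta=-0.3000
After 1 (propagate distance d=6): x=3.2000 theta=-0.3000
After 2 (thin lens f=41): x=3.2000 theta=-31/82 (≈-0.3780)
Rounded to 4 decimal places: x = 3.2000, theta = -0.3780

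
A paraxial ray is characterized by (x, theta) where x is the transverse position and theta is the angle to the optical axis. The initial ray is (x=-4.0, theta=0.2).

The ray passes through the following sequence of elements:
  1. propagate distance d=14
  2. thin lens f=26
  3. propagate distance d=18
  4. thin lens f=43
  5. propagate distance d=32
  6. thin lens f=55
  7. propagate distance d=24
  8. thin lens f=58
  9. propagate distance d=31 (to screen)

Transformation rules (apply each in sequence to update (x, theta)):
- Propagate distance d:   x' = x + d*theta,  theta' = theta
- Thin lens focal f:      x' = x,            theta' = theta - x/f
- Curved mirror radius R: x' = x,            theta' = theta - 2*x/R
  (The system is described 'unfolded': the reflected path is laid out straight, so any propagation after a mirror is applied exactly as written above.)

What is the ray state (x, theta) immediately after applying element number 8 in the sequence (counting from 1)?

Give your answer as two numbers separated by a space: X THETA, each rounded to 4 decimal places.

Initial: x=-4.0000 theta=0.2000
After 1 (propagate distance d=14): x=-1.2000 theta=0.2000
After 2 (thin lens f=26): x=-1.2000 theta=16/65 (≈0.2462)
After 3 (propagate distance d=18): x=42/13 (≈3.2308) theta=16/65 (≈0.2462)
After 4 (thin lens f=43): x=42/13 (≈3.2308) theta=478/2795 (≈0.1710)
After 5 (propagate distance d=32): x=24326/2795 (≈8.7034) theta=478/2795 (≈0.1710)
After 6 (thin lens f=55): x=24326/2795 (≈8.7034) theta=1964/153725 (≈0.0128)
After 7 (propagate distance d=24): x=1385066/153725 (≈9.0100) theta=1964/153725 (≈0.0128)
After 8 (thin lens f=58): x=1385066/153725 (≈9.0100) theta=-635577/4458025 (≈-0.1426)
Rounded to 4 decimal places: x = 9.0100, theta = -0.1426

Answer: 9.0100 -0.1426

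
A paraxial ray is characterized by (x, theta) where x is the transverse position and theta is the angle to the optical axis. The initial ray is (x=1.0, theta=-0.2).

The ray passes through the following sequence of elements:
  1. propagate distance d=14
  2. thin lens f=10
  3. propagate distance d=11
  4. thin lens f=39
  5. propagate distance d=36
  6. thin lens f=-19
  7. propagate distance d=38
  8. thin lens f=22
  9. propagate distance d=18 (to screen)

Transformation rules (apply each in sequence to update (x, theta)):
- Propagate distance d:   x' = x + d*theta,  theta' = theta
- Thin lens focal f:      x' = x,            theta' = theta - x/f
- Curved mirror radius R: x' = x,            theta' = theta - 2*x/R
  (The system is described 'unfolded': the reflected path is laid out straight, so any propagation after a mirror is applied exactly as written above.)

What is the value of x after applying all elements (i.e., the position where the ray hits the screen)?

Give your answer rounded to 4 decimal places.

Answer: -0.5148

Derivation:
Initial: x=1.0000 theta=-0.2000
After 1 (propagate distance d=14): x=-1.8000 theta=-0.2000
After 2 (thin lens f=10): x=-1.8000 theta=-0.0200
After 3 (propagate distance d=11): x=-2.0200 theta=-0.0200
After 4 (thin lens f=39): x=-2.0200 theta=31/975 (≈0.0318)
After 5 (propagate distance d=36): x=-569/650 (≈-0.8754) theta=31/975 (≈0.0318)
After 6 (thin lens f=-19): x=-569/650 (≈-0.8754) theta=-529/37050 (≈-0.0143)
After 7 (propagate distance d=38): x=-553/390 (≈-1.4179) theta=-529/37050 (≈-0.0143)
After 8 (thin lens f=22): x=-553/390 (≈-1.4179) theta=40897/815100 (≈0.0502)
After 9 (propagate distance d=18 (to screen)): x=-104906/203775 (≈-0.5148) theta=40897/815100 (≈0.0502)
Rounded to 4 decimal places: x = -0.5148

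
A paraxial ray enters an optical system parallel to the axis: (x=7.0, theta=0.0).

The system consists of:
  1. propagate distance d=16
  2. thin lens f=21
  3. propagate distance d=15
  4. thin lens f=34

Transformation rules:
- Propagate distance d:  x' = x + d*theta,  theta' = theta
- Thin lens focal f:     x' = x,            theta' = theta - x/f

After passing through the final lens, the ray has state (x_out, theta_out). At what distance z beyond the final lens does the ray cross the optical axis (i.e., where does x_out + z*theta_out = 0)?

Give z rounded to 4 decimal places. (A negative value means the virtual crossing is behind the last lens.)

Initial: x=7.0000 theta=0.0000
After 1 (propagate distance d=16): x=7.0000 theta=0.0000
After 2 (thin lens f=21): x=7.0000 theta=-1/3 (≈-0.3333)
After 3 (propagate distance d=15): x=2.0000 theta=-1/3 (≈-0.3333)
After 4 (thin lens f=34): x=2.0000 theta=-20/51 (≈-0.3922)
z_focus = -x_out/theta_out = -(2.0000)/(-20/51) = 5.1000
Rounded to 4 decimal places: z = 5.1000

Answer: 5.1000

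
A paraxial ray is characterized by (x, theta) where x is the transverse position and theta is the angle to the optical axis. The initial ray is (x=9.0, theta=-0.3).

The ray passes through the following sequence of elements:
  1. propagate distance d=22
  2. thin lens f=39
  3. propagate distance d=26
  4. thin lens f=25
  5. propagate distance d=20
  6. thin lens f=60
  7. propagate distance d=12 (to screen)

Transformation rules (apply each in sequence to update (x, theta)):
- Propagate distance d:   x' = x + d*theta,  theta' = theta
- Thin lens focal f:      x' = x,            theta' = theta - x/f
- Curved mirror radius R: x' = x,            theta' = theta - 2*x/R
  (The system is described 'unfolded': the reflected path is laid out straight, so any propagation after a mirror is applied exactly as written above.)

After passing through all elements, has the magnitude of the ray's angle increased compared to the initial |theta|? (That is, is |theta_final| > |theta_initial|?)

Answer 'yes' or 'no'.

Initial: x=9.0000 theta=-0.3000
After 1 (propagate distance d=22): x=2.4000 theta=-0.3000
After 2 (thin lens f=39): x=2.4000 theta=-47/130 (≈-0.3615)
After 3 (propagate distance d=26): x=-7.0000 theta=-47/130 (≈-0.3615)
After 4 (thin lens f=25): x=-7.0000 theta=-53/650 (≈-0.0815)
After 5 (propagate distance d=20): x=-561/65 (≈-8.6308) theta=-53/650 (≈-0.0815)
After 6 (thin lens f=60): x=-561/65 (≈-8.6308) theta=81/1300 (≈0.0623)
After 7 (propagate distance d=12 (to screen)): x=-2562/325 (≈-7.8831) theta=81/1300 (≈0.0623)
|theta_initial|=0.3000 |theta_final|=81/1300 (≈0.0623) -> not increased

Answer: no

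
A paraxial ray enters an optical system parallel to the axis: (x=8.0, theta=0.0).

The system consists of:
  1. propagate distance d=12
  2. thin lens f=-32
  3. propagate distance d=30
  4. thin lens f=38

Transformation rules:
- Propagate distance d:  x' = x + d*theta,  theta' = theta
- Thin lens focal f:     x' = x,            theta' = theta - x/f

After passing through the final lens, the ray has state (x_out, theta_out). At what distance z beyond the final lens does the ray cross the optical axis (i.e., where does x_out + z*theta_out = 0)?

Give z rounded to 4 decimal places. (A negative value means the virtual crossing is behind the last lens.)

Initial: x=8.0000 theta=0.0000
After 1 (propagate distance d=12): x=8.0000 theta=0.0000
After 2 (thin lens f=-32): x=8.0000 theta=0.2500
After 3 (propagate distance d=30): x=15.5000 theta=0.2500
After 4 (thin lens f=38): x=15.5000 theta=-3/19 (≈-0.1579)
z_focus = -x_out/theta_out = -(15.5000)/(-3/19) = 589/6 ≈ 98.1667
Rounded to 4 decimal places: z = 98.1667

Answer: 98.1667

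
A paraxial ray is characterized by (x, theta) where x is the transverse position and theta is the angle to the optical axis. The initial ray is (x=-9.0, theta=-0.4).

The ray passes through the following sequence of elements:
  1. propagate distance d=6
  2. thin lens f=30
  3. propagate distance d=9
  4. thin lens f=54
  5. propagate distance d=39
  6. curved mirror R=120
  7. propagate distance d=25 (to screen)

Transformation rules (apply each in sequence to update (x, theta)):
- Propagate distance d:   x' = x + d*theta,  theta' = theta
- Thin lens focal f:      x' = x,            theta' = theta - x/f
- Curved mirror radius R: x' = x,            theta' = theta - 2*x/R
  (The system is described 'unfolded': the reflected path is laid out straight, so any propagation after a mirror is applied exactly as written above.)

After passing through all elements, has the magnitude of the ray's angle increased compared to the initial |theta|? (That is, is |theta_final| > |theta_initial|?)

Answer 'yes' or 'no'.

Initial: x=-9.0000 theta=-0.4000
After 1 (propagate distance d=6): x=-11.4000 theta=-0.4000
After 2 (thin lens f=30): x=-11.4000 theta=-0.0200
After 3 (propagate distance d=9): x=-11.5800 theta=-0.0200
After 4 (thin lens f=54): x=-11.5800 theta=7/36 (≈0.1944)
After 5 (propagate distance d=39): x=-1199/300 (≈-3.9967) theta=7/36 (≈0.1944)
After 6 (curved mirror R=120): x=-1199/300 (≈-3.9967) theta=4699/18000 (≈0.2611)
After 7 (propagate distance d=25 (to screen)): x=9107/3600 (≈2.5297) theta=4699/18000 (≈0.2611)
|theta_initial|=0.4000 |theta_final|=4699/18000 (≈0.2611) -> not increased

Answer: no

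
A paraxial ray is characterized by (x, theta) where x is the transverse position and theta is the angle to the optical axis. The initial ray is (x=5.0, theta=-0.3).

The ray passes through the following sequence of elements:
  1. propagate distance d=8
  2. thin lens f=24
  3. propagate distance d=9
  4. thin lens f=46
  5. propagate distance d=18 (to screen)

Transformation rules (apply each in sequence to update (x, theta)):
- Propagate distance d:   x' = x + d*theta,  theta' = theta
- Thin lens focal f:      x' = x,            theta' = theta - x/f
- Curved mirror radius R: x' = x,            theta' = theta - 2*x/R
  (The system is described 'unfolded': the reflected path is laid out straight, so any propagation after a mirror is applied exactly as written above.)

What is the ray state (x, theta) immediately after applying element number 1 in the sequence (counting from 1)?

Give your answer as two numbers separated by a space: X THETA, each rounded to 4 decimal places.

Initial: x=5.0000 theta=-0.3000
After 1 (propagate distance d=8): x=2.6000 theta=-0.3000
Rounded to 4 decimal places: x = 2.6000, theta = -0.3000

Answer: 2.6000 -0.3000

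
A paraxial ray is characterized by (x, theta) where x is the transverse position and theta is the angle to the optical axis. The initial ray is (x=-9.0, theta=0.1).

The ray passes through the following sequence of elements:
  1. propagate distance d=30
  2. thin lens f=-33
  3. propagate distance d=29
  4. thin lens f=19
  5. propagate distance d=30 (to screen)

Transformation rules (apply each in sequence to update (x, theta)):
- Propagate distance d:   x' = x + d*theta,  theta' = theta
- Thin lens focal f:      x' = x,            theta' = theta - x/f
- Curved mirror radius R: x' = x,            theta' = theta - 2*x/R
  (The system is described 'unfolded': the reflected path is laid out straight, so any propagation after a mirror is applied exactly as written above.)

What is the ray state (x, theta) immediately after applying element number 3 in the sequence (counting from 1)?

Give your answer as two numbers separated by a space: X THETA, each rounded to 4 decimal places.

Initial: x=-9.0000 theta=0.1000
After 1 (propagate distance d=30): x=-6.0000 theta=0.1000
After 2 (thin lens f=-33): x=-6.0000 theta=-9/110 (≈-0.0818)
After 3 (propagate distance d=29): x=-921/110 (≈-8.3727) theta=-9/110 (≈-0.0818)
Rounded to 4 decimal places: x = -8.3727, theta = -0.0818

Answer: -8.3727 -0.0818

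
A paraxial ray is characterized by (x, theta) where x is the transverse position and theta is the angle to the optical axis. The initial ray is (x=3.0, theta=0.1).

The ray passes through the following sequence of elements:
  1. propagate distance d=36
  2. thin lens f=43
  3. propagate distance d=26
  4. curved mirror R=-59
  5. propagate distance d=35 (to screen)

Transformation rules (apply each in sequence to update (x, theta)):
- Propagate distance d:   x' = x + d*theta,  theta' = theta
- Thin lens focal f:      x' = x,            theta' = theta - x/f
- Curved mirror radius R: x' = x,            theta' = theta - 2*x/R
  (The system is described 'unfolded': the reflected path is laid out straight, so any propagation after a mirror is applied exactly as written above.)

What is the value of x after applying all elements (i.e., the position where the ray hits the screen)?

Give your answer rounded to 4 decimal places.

Answer: 9.5177

Derivation:
Initial: x=3.0000 theta=0.1000
After 1 (propagate distance d=36): x=6.6000 theta=0.1000
After 2 (thin lens f=43): x=6.6000 theta=-23/430 (≈-0.0535)
After 3 (propagate distance d=26): x=224/43 (≈5.2093) theta=-23/430 (≈-0.0535)
After 4 (curved mirror R=-59): x=224/43 (≈5.2093) theta=3123/25370 (≈0.1231)
After 5 (propagate distance d=35 (to screen)): x=48293/5074 (≈9.5177) theta=3123/25370 (≈0.1231)
Rounded to 4 decimal places: x = 9.5177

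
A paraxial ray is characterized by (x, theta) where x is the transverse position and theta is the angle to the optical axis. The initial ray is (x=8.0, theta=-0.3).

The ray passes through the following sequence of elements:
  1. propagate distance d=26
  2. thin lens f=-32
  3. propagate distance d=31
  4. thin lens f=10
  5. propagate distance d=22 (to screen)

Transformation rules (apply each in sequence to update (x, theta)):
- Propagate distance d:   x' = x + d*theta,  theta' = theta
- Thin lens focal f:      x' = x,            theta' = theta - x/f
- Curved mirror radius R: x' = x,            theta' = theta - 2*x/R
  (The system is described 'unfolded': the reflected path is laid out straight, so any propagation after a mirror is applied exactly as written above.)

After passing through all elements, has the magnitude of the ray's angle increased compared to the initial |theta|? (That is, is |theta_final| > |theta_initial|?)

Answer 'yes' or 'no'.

Initial: x=8.0000 theta=-0.3000
After 1 (propagate distance d=26): x=0.2000 theta=-0.3000
After 2 (thin lens f=-32): x=0.2000 theta=-47/160 (≈-0.2938)
After 3 (propagate distance d=31): x=-285/32 (≈-8.9063) theta=-47/160 (≈-0.2938)
After 4 (thin lens f=10): x=-285/32 (≈-8.9063) theta=191/320 (≈0.5969)
After 5 (propagate distance d=22 (to screen)): x=4.2250 theta=191/320 (≈0.5969)
|theta_initial|=0.3000 |theta_final|=191/320 (≈0.5969) -> increased

Answer: yes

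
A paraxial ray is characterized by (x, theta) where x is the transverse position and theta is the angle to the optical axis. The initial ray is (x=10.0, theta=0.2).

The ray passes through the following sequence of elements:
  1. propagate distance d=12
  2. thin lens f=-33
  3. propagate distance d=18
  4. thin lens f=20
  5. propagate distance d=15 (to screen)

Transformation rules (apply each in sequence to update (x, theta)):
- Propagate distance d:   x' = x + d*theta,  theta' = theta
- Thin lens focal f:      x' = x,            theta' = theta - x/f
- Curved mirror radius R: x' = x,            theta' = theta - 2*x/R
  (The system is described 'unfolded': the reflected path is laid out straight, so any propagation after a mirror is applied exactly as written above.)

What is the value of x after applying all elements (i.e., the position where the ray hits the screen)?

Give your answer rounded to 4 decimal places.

Answer: 14.3273

Derivation:
Initial: x=10.0000 theta=0.2000
After 1 (propagate distance d=12): x=12.4000 theta=0.2000
After 2 (thin lens f=-33): x=12.4000 theta=19/33 (≈0.5758)
After 3 (propagate distance d=18): x=1252/55 (≈22.7636) theta=19/33 (≈0.5758)
After 4 (thin lens f=20): x=1252/55 (≈22.7636) theta=-464/825 (≈-0.5624)
After 5 (propagate distance d=15 (to screen)): x=788/55 (≈14.3273) theta=-464/825 (≈-0.5624)
Rounded to 4 decimal places: x = 14.3273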